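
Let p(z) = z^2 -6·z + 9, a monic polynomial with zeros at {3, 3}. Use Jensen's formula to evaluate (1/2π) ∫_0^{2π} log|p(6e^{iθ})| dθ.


Zeros: 3, 3; r = 6.
Inside |z| < r: 3, 3. Outside (|z| ≥ r): ∅.
p(0) = 9, so log|p(0)| = log(9) = 2.1972.
Apply Jensen: I(r) = log|p(0)| + Σ_k log(r/|z_k|), summed over zeros inside |z| < r.
  log(r/|z_k|) for z_k = 3: log(6/3) = 0.6931
  log(r/|z_k|) for z_k = 3: log(6/3) = 0.6931
Sum over inside zeros: 1.3863.
I(r) = log|p(0)| + (inside sum) = 2.1972 + 1.3863 = 3.5835.
Closed form (all zeros inside, monic): I(r) = n·log(r) = 2·log(6) = 3.5835. ✓

I(r) ≈ 3.5835.


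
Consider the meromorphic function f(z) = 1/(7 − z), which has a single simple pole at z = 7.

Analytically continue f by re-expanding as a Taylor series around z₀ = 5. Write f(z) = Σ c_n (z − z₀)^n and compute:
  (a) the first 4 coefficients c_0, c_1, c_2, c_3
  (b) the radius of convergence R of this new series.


Let w = z − z₀, so z = z₀ + w.
Then 7 − z = 7 − (z₀ + w) = (7 − z₀) − w = 2 − w.
f(z) = 1/(2 − w) = (1/(2)) · 1/(1 − w/(2)) = Σ_{n≥0} w^n / (2)^(n+1).
So c_n = 1/(2)^(n+1):
  c_0 = 1/(2)^1 = 1/2.
  c_1 = 1/(2)^2 = 1/4.
  c_2 = 1/(2)^3 = 1/8.
  c_3 = 1/(2)^4 = 1/16.
The series is valid for |w/d| < 1, i.e. |z − z₀| < |d|.
Radius of convergence: R = |7 − z₀| = |2| = 2 (distance from z₀ to the singularity z = 7).

c_0 = 1/2, c_1 = 1/4, c_2 = 1/8, c_3 = 1/16; R = 2.


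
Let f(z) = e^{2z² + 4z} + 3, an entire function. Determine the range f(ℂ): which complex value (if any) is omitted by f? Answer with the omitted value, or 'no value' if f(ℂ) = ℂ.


Little Picard bounds the complement of f(ℂ) to at most one point.
The exponent g(z) = 2z² + 4z is a nonconstant polynomial, hence surjective onto ℂ. So e^{g(z)} takes every value in {e^w : w ∈ ℂ} = ℂ ∖ {0}. Adding 3 shifts the range to ℂ ∖ {3}. f omits exactly 3.

Omitted value: 3.


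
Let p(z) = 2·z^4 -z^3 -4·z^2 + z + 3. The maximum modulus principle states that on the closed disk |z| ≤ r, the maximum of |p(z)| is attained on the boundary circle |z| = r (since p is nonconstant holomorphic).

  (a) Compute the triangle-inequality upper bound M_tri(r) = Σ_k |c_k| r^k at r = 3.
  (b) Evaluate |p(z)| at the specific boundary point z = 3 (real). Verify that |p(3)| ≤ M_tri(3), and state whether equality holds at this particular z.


Coefficients: c_0 = 3, c_1 = 1, c_2 = -4, c_3 = -1, c_4 = 2. Radius r = 3.
Part (a). Triangle bound: M_tri(r) = Σ_k |c_k| r^k
  = |3|·3^0 + |1|·3^1 + |-4|·3^2 + |-1|·3^3 + |2|·3^4
  = 3 + 3 + 36 + 27 + 162 = 231.
This bounds M(r) := max_{|z|=r} |p(z)| from above; equality holds iff all terms c_k z^k can be made to align in phase at a single z on |z|=r.
Part (b). At z = 3 (real, on the circle |z| = r):
  p(3) = (3)·3^0 + (1)·3^1 + (-4)·3^2 + (-1)·3^3 + (2)·3^4 = 105.
  |p(3)| = 105.
Check: |p(3)| = 105 ≤ 231 = M_tri(3). ✓ Equality does not hold at z = 3 (the coefficients have mixed signs, so the terms do not all align in phase there).

M_tri(3) = 231; |p(3)| = 105; equality at z=3: no.


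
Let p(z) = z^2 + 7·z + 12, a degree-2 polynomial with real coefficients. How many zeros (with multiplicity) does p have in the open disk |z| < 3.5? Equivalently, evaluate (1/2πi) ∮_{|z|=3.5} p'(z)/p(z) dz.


The zeros of p are: -3, -4.
Their magnitudes are: 3, 4.
Zeros with |z| < R = 3.5: -3.
Count = 1.
By the argument principle, (1/2πi) ∮_{|z|=R} p'(z)/p(z) dz equals exactly this count.

Number of zeros inside |z| < 3.5: 1.


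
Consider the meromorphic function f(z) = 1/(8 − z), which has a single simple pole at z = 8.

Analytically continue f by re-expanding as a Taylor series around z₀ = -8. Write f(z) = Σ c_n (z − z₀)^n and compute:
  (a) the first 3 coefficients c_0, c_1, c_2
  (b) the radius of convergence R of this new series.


Let w = z − z₀, so z = z₀ + w.
Then 8 − z = 8 − (z₀ + w) = (8 − z₀) − w = 16 − w.
f(z) = 1/(16 − w) = (1/(16)) · 1/(1 − w/(16)) = Σ_{n≥0} w^n / (16)^(n+1).
So c_n = 1/(16)^(n+1):
  c_0 = 1/(16)^1 = 1/16.
  c_1 = 1/(16)^2 = 1/256.
  c_2 = 1/(16)^3 = 1/4096.
The series is valid for |w/d| < 1, i.e. |z − z₀| < |d|.
Radius of convergence: R = |8 − z₀| = |16| = 16 (distance from z₀ to the singularity z = 8).

c_0 = 1/16, c_1 = 1/256, c_2 = 1/4096; R = 16.


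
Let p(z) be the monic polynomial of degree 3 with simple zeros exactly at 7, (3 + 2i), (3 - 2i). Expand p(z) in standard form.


The polynomial is p(z) = ∏_{α ∈ S} (z − α), where S = {7, (3 + 2i), (3 - 2i)}.
Expanding the product yields: p(z) = z^3 -13·z^2 + 55·z -91.
Note conjugate pairs combine to real quadratics: (z − (3+2i))(z − (3−2i)) = z² − 6z + 13.
The resulting polynomial has degree 3 and real coefficients as required.

p(z) = z^3 -13·z^2 + 55·z -91.


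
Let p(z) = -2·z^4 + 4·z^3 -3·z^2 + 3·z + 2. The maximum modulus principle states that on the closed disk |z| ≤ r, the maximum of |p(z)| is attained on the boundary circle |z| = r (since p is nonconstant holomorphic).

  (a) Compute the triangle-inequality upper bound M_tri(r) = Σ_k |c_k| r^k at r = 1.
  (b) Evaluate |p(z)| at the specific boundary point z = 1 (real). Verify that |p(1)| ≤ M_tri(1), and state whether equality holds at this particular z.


Coefficients: c_0 = 2, c_1 = 3, c_2 = -3, c_3 = 4, c_4 = -2. Radius r = 1.
Part (a). Triangle bound: M_tri(r) = Σ_k |c_k| r^k
  = |2|·1^0 + |3|·1^1 + |-3|·1^2 + |4|·1^3 + |-2|·1^4
  = 2 + 3 + 3 + 4 + 2 = 14.
This bounds M(r) := max_{|z|=r} |p(z)| from above; equality holds iff all terms c_k z^k can be made to align in phase at a single z on |z|=r.
Part (b). At z = 1 (real, on the circle |z| = r):
  p(1) = (2)·1^0 + (3)·1^1 + (-3)·1^2 + (4)·1^3 + (-2)·1^4 = 4.
  |p(1)| = 4.
Check: |p(1)| = 4 ≤ 14 = M_tri(1). ✓ Equality does not hold at z = 1 (the coefficients have mixed signs, so the terms do not all align in phase there).

M_tri(1) = 14; |p(1)| = 4; equality at z=1: no.


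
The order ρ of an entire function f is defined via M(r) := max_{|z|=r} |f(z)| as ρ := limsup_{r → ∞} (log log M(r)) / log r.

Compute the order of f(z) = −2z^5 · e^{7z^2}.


M(r) = max_{|z|=r} |-2|·|z|^5·|e^{7z^2}| = 2·r^5 · e^{7r^2} (the factors attain their maxima compatibly on |z|=r). Then log M(r) = log 2 + 5·log r + 7r^2, dominated by the last term, so log log M(r) ~ 2·log r. The polynomial factor -2z^5 contributes only a log r term and does not affect the order. ρ = 2.
Therefore ρ = 2.

Order ρ = 2.


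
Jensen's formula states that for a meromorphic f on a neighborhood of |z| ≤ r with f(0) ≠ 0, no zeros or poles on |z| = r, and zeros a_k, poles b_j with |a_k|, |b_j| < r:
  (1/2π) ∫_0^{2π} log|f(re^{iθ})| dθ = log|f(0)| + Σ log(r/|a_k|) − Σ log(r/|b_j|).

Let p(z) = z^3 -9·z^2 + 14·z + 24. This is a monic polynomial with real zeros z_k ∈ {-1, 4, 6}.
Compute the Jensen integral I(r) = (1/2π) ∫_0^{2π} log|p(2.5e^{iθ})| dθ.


Zeros: -1, 4, 6; r = 2.5.
Inside |z| < r: -1. Outside (|z| ≥ r): 4, 6.
p(0) = 24, so log|p(0)| = log(24) = 3.1781.
Apply Jensen: I(r) = log|p(0)| + Σ_k log(r/|z_k|), summed over zeros inside |z| < r.
  log(r/|z_k|) for z_k = -1: log(2.5/1) = 0.9163
  Outside zeros (4, 6) contribute nothing to the Jensen sum.
Sum over inside zeros: 0.9163.
I(r) = log|p(0)| + (inside sum) = 3.1781 + 0.9163 = 4.0943.
Note: since some zeros are outside |z| ≤ r, the simplified n·log(r) form does NOT apply — only the inside zeros contribute.

I(r) ≈ 4.0943.


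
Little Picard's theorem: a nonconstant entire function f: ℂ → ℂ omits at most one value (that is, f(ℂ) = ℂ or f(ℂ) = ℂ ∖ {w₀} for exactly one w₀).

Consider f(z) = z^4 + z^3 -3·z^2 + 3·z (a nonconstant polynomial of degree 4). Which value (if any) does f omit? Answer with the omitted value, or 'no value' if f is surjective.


Little Picard bounds the complement of f(ℂ) to at most one point.
For every w ∈ ℂ, the equation p(z) − w = 0 is a nonconstant polynomial in z and hence has at least one root by the fundamental theorem of algebra. So p is surjective onto ℂ, omitting no value.

Omitted value: no value.


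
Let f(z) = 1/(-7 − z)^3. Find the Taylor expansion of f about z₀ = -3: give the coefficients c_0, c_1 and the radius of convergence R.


Let w = z − z₀, so z = z₀ + w.
Then -7 − z = -7 − (z₀ + w) = (-7 − z₀) − w = -4 − w.
f(z) = 1/(-4 − w)^3 = (1/(-4)^3) · (1 − w/(-4))^{−3}.
By the binomial series (1−u)^{−3} = Σ_{n≥0} C(n+2, 2) u^n for |u|<1, with u = w/(-4):
  c_n = C(n+2, 2) / (-4)^(n+3).
  c_0 = 1/(-4)^3 = -1/64.
  c_1 = 3/(-4)^4 = 3/256.
The series is valid for |w/d| < 1, i.e. |z − z₀| < |d|.
Radius of convergence: R = |-7 − z₀| = |-4| = 4 (distance from z₀ to the singularity z = -7).

c_0 = -1/64, c_1 = 3/256; R = 4.


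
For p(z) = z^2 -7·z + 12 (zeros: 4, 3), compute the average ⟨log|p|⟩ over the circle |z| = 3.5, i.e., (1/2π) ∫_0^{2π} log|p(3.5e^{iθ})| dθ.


Zeros: 3, 4; r = 3.5.
Inside |z| < r: 3. Outside (|z| ≥ r): 4.
p(0) = 12, so log|p(0)| = log(12) = 2.4849.
Apply Jensen: I(r) = log|p(0)| + Σ_k log(r/|z_k|), summed over zeros inside |z| < r.
  log(r/|z_k|) for z_k = 3: log(3.5/3) = 0.1542
  Outside zeros (4) contribute nothing to the Jensen sum.
Sum over inside zeros: 0.1542.
I(r) = log|p(0)| + (inside sum) = 2.4849 + 0.1542 = 2.6391.
Note: since some zeros are outside |z| ≤ r, the simplified n·log(r) form does NOT apply — only the inside zeros contribute.

I(r) ≈ 2.6391.


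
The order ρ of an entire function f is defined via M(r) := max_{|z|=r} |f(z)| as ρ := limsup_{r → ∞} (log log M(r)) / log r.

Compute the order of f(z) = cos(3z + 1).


cos(w) is a linear combination of e^{iw} and e^{−iw} (or e^w, e^{−w} in the hyperbolic case), so |cos(w)| ≤ e^{|w|}. With w = 3z + 1, |w| ≤ 3|z| + 1 = 3r + 1 on |z| = r, giving M(r) ≤ e^{3r + 1}, so ρ ≤ 1. On a suitable ray (z = it for sin/cos; z = t for sinh/cosh, t real → ∞), |cos(3z + 1)| grows like e^{3|t|}/2, so ρ ≥ 1. Hence ρ = 1.
Therefore ρ = 1.

Order ρ = 1.


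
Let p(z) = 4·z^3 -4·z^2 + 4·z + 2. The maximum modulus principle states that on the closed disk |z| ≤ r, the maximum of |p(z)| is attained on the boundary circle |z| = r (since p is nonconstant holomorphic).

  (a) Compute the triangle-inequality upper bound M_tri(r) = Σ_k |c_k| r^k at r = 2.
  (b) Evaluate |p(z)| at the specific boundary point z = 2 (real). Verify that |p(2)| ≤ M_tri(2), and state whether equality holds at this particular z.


Coefficients: c_0 = 2, c_1 = 4, c_2 = -4, c_3 = 4. Radius r = 2.
Part (a). Triangle bound: M_tri(r) = Σ_k |c_k| r^k
  = |2|·2^0 + |4|·2^1 + |-4|·2^2 + |4|·2^3
  = 2 + 8 + 16 + 32 = 58.
This bounds M(r) := max_{|z|=r} |p(z)| from above; equality holds iff all terms c_k z^k can be made to align in phase at a single z on |z|=r.
Part (b). At z = 2 (real, on the circle |z| = r):
  p(2) = (2)·2^0 + (4)·2^1 + (-4)·2^2 + (4)·2^3 = 26.
  |p(2)| = 26.
Check: |p(2)| = 26 ≤ 58 = M_tri(2). ✓ Equality does not hold at z = 2 (the coefficients have mixed signs, so the terms do not all align in phase there).

M_tri(2) = 58; |p(2)| = 26; equality at z=2: no.


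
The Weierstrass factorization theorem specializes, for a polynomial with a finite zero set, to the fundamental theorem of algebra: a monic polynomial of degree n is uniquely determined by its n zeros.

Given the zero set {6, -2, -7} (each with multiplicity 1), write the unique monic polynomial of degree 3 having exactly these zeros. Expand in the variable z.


The polynomial is p(z) = ∏_{α ∈ S} (z − α), where S = {6, -2, -7}.
Expanding the product yields: p(z) = z^3 + 3·z^2 -40·z -84.
The resulting polynomial has degree 3 and real coefficients as required.

p(z) = z^3 + 3·z^2 -40·z -84.


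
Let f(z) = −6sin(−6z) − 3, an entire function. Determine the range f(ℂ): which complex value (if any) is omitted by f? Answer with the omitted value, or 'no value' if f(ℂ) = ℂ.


Little Picard bounds the complement of f(ℂ) to at most one point.
sin is entire and surjective onto ℂ: for every w ∈ ℂ, sin(ζ) = w has a solution ζ ∈ ℂ (e.g., via the complex inverse arcsin). With ζ = −6z this gives z = ζ/(-6). Then -6·sin(−6z) takes every value in -6·ℂ = ℂ, and adding -3 is a bijection of ℂ. So f is surjective and omits no value. (Note: only on the real line is sin bounded by [−1, 1].)

Omitted value: no value.


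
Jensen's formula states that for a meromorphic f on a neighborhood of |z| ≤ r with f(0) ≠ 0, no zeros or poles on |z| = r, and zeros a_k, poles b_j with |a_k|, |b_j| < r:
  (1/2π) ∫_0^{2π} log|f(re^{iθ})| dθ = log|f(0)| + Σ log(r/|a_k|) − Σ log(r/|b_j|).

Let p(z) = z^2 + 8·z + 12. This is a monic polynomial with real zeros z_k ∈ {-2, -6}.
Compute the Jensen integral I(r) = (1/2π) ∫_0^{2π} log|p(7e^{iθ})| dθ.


Zeros: -6, -2; r = 7.
Inside |z| < r: -6, -2. Outside (|z| ≥ r): ∅.
p(0) = 12, so log|p(0)| = log(12) = 2.4849.
Apply Jensen: I(r) = log|p(0)| + Σ_k log(r/|z_k|), summed over zeros inside |z| < r.
  log(r/|z_k|) for z_k = -2: log(7/2) = 1.2528
  log(r/|z_k|) for z_k = -6: log(7/6) = 0.1542
Sum over inside zeros: 1.4069.
I(r) = log|p(0)| + (inside sum) = 2.4849 + 1.4069 = 3.8918.
Closed form (all zeros inside, monic): I(r) = n·log(r) = 2·log(7) = 3.8918. ✓

I(r) ≈ 3.8918.


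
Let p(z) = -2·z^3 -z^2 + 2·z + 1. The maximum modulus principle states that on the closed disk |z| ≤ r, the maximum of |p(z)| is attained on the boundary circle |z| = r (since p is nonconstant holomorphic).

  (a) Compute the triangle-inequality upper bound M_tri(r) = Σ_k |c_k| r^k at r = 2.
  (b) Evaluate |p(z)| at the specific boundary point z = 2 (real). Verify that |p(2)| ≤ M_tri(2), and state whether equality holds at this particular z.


Coefficients: c_0 = 1, c_1 = 2, c_2 = -1, c_3 = -2. Radius r = 2.
Part (a). Triangle bound: M_tri(r) = Σ_k |c_k| r^k
  = |1|·2^0 + |2|·2^1 + |-1|·2^2 + |-2|·2^3
  = 1 + 4 + 4 + 16 = 25.
This bounds M(r) := max_{|z|=r} |p(z)| from above; equality holds iff all terms c_k z^k can be made to align in phase at a single z on |z|=r.
Part (b). At z = 2 (real, on the circle |z| = r):
  p(2) = (1)·2^0 + (2)·2^1 + (-1)·2^2 + (-2)·2^3 = -15.
  |p(2)| = 15.
Check: |p(2)| = 15 ≤ 25 = M_tri(2). ✓ Equality does not hold at z = 2 (the coefficients have mixed signs, so the terms do not all align in phase there).

M_tri(2) = 25; |p(2)| = 15; equality at z=2: no.


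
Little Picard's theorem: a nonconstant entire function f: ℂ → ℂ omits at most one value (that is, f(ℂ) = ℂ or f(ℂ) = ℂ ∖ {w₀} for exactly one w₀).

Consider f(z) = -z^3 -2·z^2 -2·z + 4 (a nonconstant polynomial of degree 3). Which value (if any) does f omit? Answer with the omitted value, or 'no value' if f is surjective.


Little Picard bounds the complement of f(ℂ) to at most one point.
For every w ∈ ℂ, the equation p(z) − w = 0 is a nonconstant polynomial in z and hence has at least one root by the fundamental theorem of algebra. So p is surjective onto ℂ, omitting no value.

Omitted value: no value.


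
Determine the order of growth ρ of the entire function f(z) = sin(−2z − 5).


sin(w) is a linear combination of e^{iw} and e^{−iw} (or e^w, e^{−w} in the hyperbolic case), so |sin(w)| ≤ e^{|w|}. With w = −2z − 5, |w| ≤ 2|z| + 5 = 2r + 5 on |z| = r, giving M(r) ≤ e^{2r + 5}, so ρ ≤ 1. On a suitable ray (z = it for sin/cos; z = t for sinh/cosh, t real → ∞), |sin(−2z − 5)| grows like e^{2|t|}/2, so ρ ≥ 1. Hence ρ = 1.
Therefore ρ = 1.

Order ρ = 1.


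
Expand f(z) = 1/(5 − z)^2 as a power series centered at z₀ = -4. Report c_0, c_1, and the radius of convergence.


Let w = z − z₀, so z = z₀ + w.
Then 5 − z = 5 − (z₀ + w) = (5 − z₀) − w = 9 − w.
f(z) = 1/(9 − w)^2 = (1/(9)^2) · (1 − w/(9))^{−2}.
By the binomial series (1−u)^{−2} = Σ_{n≥0} C(n+1, 1) u^n for |u|<1, with u = w/(9):
  c_n = C(n+1, 1) / (9)^(n+2).
  c_0 = 1/(9)^2 = 1/81.
  c_1 = 2/(9)^3 = 2/729.
The series is valid for |w/d| < 1, i.e. |z − z₀| < |d|.
Radius of convergence: R = |5 − z₀| = |9| = 9 (distance from z₀ to the singularity z = 5).

c_0 = 1/81, c_1 = 2/729; R = 9.


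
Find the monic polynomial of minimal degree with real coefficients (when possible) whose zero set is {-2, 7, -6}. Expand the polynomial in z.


The polynomial is p(z) = ∏_{α ∈ S} (z − α), where S = {-2, 7, -6}.
Expanding the product yields: p(z) = z^3 + z^2 -44·z -84.
The resulting polynomial has degree 3 and real coefficients as required.

p(z) = z^3 + z^2 -44·z -84.


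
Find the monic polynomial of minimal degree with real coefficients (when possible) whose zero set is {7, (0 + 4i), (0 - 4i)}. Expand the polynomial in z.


The polynomial is p(z) = ∏_{α ∈ S} (z − α), where S = {7, (0 + 4i), (0 - 4i)}.
Expanding the product yields: p(z) = z^3 -7·z^2 + 16·z -112.
Note conjugate pairs combine to real quadratics: (z − (0+4i))(z − (0−4i)) = z² + 16.
The resulting polynomial has degree 3 and real coefficients as required.

p(z) = z^3 -7·z^2 + 16·z -112.


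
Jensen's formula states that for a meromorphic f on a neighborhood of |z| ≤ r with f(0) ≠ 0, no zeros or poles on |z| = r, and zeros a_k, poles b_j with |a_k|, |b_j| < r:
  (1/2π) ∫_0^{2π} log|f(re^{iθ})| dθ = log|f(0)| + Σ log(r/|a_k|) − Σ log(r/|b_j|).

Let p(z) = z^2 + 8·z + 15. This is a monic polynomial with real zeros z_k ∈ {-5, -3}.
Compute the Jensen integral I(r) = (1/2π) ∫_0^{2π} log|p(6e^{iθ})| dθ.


Zeros: -5, -3; r = 6.
Inside |z| < r: -5, -3. Outside (|z| ≥ r): ∅.
p(0) = 15, so log|p(0)| = log(15) = 2.7081.
Apply Jensen: I(r) = log|p(0)| + Σ_k log(r/|z_k|), summed over zeros inside |z| < r.
  log(r/|z_k|) for z_k = -5: log(6/5) = 0.1823
  log(r/|z_k|) for z_k = -3: log(6/3) = 0.6931
Sum over inside zeros: 0.8755.
I(r) = log|p(0)| + (inside sum) = 2.7081 + 0.8755 = 3.5835.
Closed form (all zeros inside, monic): I(r) = n·log(r) = 2·log(6) = 3.5835. ✓

I(r) ≈ 3.5835.


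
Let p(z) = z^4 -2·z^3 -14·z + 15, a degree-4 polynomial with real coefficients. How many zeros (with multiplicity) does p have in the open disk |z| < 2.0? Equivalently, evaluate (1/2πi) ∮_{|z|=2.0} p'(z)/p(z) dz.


The zeros of p are: 1, 3, (-1 + 2i), (-1 - 2i).
Their magnitudes are: 1, 3, 2.236, 2.236.
Zeros with |z| < R = 2.0: 1.
Count = 1.
By the argument principle, (1/2πi) ∮_{|z|=R} p'(z)/p(z) dz equals exactly this count.

Number of zeros inside |z| < 2.0: 1.


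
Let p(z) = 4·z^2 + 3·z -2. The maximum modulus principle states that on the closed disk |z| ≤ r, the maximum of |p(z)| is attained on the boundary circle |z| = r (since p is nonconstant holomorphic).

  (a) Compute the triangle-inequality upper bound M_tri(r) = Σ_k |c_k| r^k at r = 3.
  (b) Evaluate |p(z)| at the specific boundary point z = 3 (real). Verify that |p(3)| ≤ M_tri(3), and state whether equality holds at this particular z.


Coefficients: c_0 = -2, c_1 = 3, c_2 = 4. Radius r = 3.
Part (a). Triangle bound: M_tri(r) = Σ_k |c_k| r^k
  = |-2|·3^0 + |3|·3^1 + |4|·3^2
  = 2 + 9 + 36 = 47.
This bounds M(r) := max_{|z|=r} |p(z)| from above; equality holds iff all terms c_k z^k can be made to align in phase at a single z on |z|=r.
Part (b). At z = 3 (real, on the circle |z| = r):
  p(3) = (-2)·3^0 + (3)·3^1 + (4)·3^2 = 43.
  |p(3)| = 43.
Check: |p(3)| = 43 ≤ 47 = M_tri(3). ✓ Equality does not hold at z = 3 (the coefficients have mixed signs, so the terms do not all align in phase there).

M_tri(3) = 47; |p(3)| = 43; equality at z=3: no.


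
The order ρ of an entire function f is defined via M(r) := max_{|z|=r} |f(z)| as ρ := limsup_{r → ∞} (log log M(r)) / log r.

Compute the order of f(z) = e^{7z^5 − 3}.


|e^{7z^5 − 3}| = e^{Re(7·z^5) + -3} ≤ e^{7|z|^5 + -3} = e^{7r^5 + -3} on |z| = r, so ρ ≤ 5. Choosing z on |z|=r so that 7·z^5 is real positive (always possible by picking arg z appropriately) gives |f(z)| = e^{7r^5 + -3}, matching the bound. The additive constant -3 does not affect log log M(r) ~ 5·log r. Hence ρ = 5.
Therefore ρ = 5.

Order ρ = 5.


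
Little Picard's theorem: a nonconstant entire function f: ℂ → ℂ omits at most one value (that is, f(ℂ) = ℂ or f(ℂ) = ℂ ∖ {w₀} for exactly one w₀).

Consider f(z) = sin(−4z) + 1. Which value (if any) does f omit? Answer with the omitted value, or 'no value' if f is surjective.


Little Picard bounds the complement of f(ℂ) to at most one point.
sin is entire and surjective onto ℂ: for every w ∈ ℂ, sin(ζ) = w has a solution ζ ∈ ℂ (e.g., via the complex inverse arcsin). With ζ = −4z this gives z = ζ/(-4). Then 1·sin(−4z) takes every value in 1·ℂ = ℂ, and adding 1 is a bijection of ℂ. So f is surjective and omits no value. (Note: only on the real line is sin bounded by [−1, 1].)

Omitted value: no value.


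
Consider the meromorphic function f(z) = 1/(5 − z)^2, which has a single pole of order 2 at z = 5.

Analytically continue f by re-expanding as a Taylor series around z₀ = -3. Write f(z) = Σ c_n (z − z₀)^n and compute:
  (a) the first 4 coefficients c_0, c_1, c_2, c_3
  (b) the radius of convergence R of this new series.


Let w = z − z₀, so z = z₀ + w.
Then 5 − z = 5 − (z₀ + w) = (5 − z₀) − w = 8 − w.
f(z) = 1/(8 − w)^2 = (1/(8)^2) · (1 − w/(8))^{−2}.
By the binomial series (1−u)^{−2} = Σ_{n≥0} C(n+1, 1) u^n for |u|<1, with u = w/(8):
  c_n = C(n+1, 1) / (8)^(n+2).
  c_0 = 1/(8)^2 = 1/64.
  c_1 = 2/(8)^3 = 1/256.
  c_2 = 3/(8)^4 = 3/4096.
  c_3 = 4/(8)^5 = 1/8192.
The series is valid for |w/d| < 1, i.e. |z − z₀| < |d|.
Radius of convergence: R = |5 − z₀| = |8| = 8 (distance from z₀ to the singularity z = 5).

c_0 = 1/64, c_1 = 1/256, c_2 = 3/4096, c_3 = 1/8192; R = 8.


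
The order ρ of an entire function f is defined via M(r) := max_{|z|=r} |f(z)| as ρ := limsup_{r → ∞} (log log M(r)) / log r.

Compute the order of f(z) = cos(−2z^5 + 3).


Write cos(w) = (e^{iw} ± e^{−iw})/(2 or 2i), so |cos(w)| ≤ e^{|w|}. With w = −2z^5 + 3, |w| ≤ 2r^5 + 3 on |z|=r, giving M(r) ≤ e^{2r^5 + 3} and ρ ≤ 5. For the lower bound, choose z on |z|=r with -2z^5 purely imaginary of modulus 2r^5; then |cos(−2z^5 + 3)| grows like e^{2r^5}/2, so ρ ≥ 5. Hence ρ = 5.
Therefore ρ = 5.

Order ρ = 5.


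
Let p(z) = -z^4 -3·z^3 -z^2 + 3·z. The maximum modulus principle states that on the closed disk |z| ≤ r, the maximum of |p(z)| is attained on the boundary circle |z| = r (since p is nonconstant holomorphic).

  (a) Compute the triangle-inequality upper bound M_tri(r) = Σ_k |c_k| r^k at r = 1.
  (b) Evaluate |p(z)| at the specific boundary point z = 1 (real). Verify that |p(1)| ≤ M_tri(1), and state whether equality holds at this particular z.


Coefficients: c_0 = 0, c_1 = 3, c_2 = -1, c_3 = -3, c_4 = -1. Radius r = 1.
Part (a). Triangle bound: M_tri(r) = Σ_k |c_k| r^k
  = |0|·1^0 + |3|·1^1 + |-1|·1^2 + |-3|·1^3 + |-1|·1^4
  = 0 + 3 + 1 + 3 + 1 = 8.
This bounds M(r) := max_{|z|=r} |p(z)| from above; equality holds iff all terms c_k z^k can be made to align in phase at a single z on |z|=r.
Part (b). At z = 1 (real, on the circle |z| = r):
  p(1) = (0)·1^0 + (3)·1^1 + (-1)·1^2 + (-3)·1^3 + (-1)·1^4 = -2.
  |p(1)| = 2.
Check: |p(1)| = 2 ≤ 8 = M_tri(1). ✓ Equality does not hold at z = 1 (the coefficients have mixed signs, so the terms do not all align in phase there).

M_tri(1) = 8; |p(1)| = 2; equality at z=1: no.


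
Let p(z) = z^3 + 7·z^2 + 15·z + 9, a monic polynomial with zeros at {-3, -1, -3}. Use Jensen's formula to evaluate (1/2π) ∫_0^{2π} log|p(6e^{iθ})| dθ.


Zeros: -3, -3, -1; r = 6.
Inside |z| < r: -3, -3, -1. Outside (|z| ≥ r): ∅.
p(0) = 9, so log|p(0)| = log(9) = 2.1972.
Apply Jensen: I(r) = log|p(0)| + Σ_k log(r/|z_k|), summed over zeros inside |z| < r.
  log(r/|z_k|) for z_k = -3: log(6/3) = 0.6931
  log(r/|z_k|) for z_k = -1: log(6/1) = 1.7918
  log(r/|z_k|) for z_k = -3: log(6/3) = 0.6931
Sum over inside zeros: 3.1781.
I(r) = log|p(0)| + (inside sum) = 2.1972 + 3.1781 = 5.3753.
Closed form (all zeros inside, monic): I(r) = n·log(r) = 3·log(6) = 5.3753. ✓

I(r) ≈ 5.3753.


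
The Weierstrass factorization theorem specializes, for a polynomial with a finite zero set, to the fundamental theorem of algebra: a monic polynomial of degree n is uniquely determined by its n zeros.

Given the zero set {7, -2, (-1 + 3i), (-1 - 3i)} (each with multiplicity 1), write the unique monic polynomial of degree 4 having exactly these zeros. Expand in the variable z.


The polynomial is p(z) = ∏_{α ∈ S} (z − α), where S = {7, -2, (-1 + 3i), (-1 - 3i)}.
Expanding the product yields: p(z) = z^4 -3·z^3 -14·z^2 -78·z -140.
Note conjugate pairs combine to real quadratics: (z − (-1+3i))(z − (-1−3i)) = z² + 2z + 10.
The resulting polynomial has degree 4 and real coefficients as required.

p(z) = z^4 -3·z^3 -14·z^2 -78·z -140.


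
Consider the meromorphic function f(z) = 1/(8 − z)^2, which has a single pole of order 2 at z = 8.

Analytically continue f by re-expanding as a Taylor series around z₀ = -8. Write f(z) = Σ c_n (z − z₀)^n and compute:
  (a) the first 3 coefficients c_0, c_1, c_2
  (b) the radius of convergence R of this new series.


Let w = z − z₀, so z = z₀ + w.
Then 8 − z = 8 − (z₀ + w) = (8 − z₀) − w = 16 − w.
f(z) = 1/(16 − w)^2 = (1/(16)^2) · (1 − w/(16))^{−2}.
By the binomial series (1−u)^{−2} = Σ_{n≥0} C(n+1, 1) u^n for |u|<1, with u = w/(16):
  c_n = C(n+1, 1) / (16)^(n+2).
  c_0 = 1/(16)^2 = 1/256.
  c_1 = 2/(16)^3 = 1/2048.
  c_2 = 3/(16)^4 = 3/65536.
The series is valid for |w/d| < 1, i.e. |z − z₀| < |d|.
Radius of convergence: R = |8 − z₀| = |16| = 16 (distance from z₀ to the singularity z = 8).

c_0 = 1/256, c_1 = 1/2048, c_2 = 3/65536; R = 16.


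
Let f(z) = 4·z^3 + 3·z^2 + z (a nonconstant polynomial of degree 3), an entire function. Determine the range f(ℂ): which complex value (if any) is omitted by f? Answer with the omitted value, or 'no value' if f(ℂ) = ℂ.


Little Picard bounds the complement of f(ℂ) to at most one point.
For every w ∈ ℂ, the equation p(z) − w = 0 is a nonconstant polynomial in z and hence has at least one root by the fundamental theorem of algebra. So p is surjective onto ℂ, omitting no value.

Omitted value: no value.


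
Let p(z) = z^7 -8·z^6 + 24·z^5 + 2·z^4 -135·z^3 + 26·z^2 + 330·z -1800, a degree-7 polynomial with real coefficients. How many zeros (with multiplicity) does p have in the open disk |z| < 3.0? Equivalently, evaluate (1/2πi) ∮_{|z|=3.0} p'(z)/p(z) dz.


The zeros of p are: (-2 + 1i), (-2 - 1i), 4, (3 + 3i), (3 - 3i), (1 + 2i), (1 - 2i).
Their magnitudes are: 2.236, 2.236, 4, 4.243, 4.243, 2.236, 2.236.
Zeros with |z| < R = 3.0: (-2 + 1i), (-2 - 1i), (1 + 2i), (1 - 2i).
Count = 4.
By the argument principle, (1/2πi) ∮_{|z|=R} p'(z)/p(z) dz equals exactly this count.

Number of zeros inside |z| < 3.0: 4.


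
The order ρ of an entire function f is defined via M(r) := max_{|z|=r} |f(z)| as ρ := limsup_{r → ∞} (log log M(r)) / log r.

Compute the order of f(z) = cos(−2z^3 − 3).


Write cos(w) = (e^{iw} ± e^{−iw})/(2 or 2i), so |cos(w)| ≤ e^{|w|}. With w = −2z^3 − 3, |w| ≤ 2r^3 + 3 on |z|=r, giving M(r) ≤ e^{2r^3 + 3} and ρ ≤ 3. For the lower bound, choose z on |z|=r with -2z^3 purely imaginary of modulus 2r^3; then |cos(−2z^3 − 3)| grows like e^{2r^3}/2, so ρ ≥ 3. Hence ρ = 3.
Therefore ρ = 3.

Order ρ = 3.


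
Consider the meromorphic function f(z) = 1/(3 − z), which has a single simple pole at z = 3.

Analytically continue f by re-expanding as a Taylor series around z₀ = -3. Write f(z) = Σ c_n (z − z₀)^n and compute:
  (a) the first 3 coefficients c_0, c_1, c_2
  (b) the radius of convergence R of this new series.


Let w = z − z₀, so z = z₀ + w.
Then 3 − z = 3 − (z₀ + w) = (3 − z₀) − w = 6 − w.
f(z) = 1/(6 − w) = (1/(6)) · 1/(1 − w/(6)) = Σ_{n≥0} w^n / (6)^(n+1).
So c_n = 1/(6)^(n+1):
  c_0 = 1/(6)^1 = 1/6.
  c_1 = 1/(6)^2 = 1/36.
  c_2 = 1/(6)^3 = 1/216.
The series is valid for |w/d| < 1, i.e. |z − z₀| < |d|.
Radius of convergence: R = |3 − z₀| = |6| = 6 (distance from z₀ to the singularity z = 3).

c_0 = 1/6, c_1 = 1/36, c_2 = 1/216; R = 6.


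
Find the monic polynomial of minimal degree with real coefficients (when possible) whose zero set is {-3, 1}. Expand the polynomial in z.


The polynomial is p(z) = ∏_{α ∈ S} (z − α), where S = {-3, 1}.
Expanding the product yields: p(z) = z^2 + 2·z -3.
The resulting polynomial has degree 2 and real coefficients as required.

p(z) = z^2 + 2·z -3.


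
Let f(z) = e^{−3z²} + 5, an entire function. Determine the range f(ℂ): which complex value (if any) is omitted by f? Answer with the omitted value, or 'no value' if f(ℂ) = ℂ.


Little Picard bounds the complement of f(ℂ) to at most one point.
The exponent g(z) = −3z² is a nonconstant polynomial, hence surjective onto ℂ. So e^{g(z)} takes every value in {e^w : w ∈ ℂ} = ℂ ∖ {0}. Adding 5 shifts the range to ℂ ∖ {5}. f omits exactly 5.

Omitted value: 5.


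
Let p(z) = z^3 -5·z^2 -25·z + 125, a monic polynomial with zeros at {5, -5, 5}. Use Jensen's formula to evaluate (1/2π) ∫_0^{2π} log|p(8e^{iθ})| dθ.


Zeros: -5, 5, 5; r = 8.
Inside |z| < r: -5, 5, 5. Outside (|z| ≥ r): ∅.
p(0) = 125, so log|p(0)| = log(125) = 4.8283.
Apply Jensen: I(r) = log|p(0)| + Σ_k log(r/|z_k|), summed over zeros inside |z| < r.
  log(r/|z_k|) for z_k = 5: log(8/5) = 0.4700
  log(r/|z_k|) for z_k = -5: log(8/5) = 0.4700
  log(r/|z_k|) for z_k = 5: log(8/5) = 0.4700
Sum over inside zeros: 1.4100.
I(r) = log|p(0)| + (inside sum) = 4.8283 + 1.4100 = 6.2383.
Closed form (all zeros inside, monic): I(r) = n·log(r) = 3·log(8) = 6.2383. ✓

I(r) ≈ 6.2383.


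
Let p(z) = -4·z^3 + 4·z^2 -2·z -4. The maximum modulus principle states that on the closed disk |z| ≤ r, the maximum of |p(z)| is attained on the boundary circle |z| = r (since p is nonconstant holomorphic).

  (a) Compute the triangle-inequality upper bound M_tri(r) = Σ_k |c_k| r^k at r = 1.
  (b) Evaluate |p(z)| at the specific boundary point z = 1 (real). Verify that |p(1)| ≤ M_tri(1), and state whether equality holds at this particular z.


Coefficients: c_0 = -4, c_1 = -2, c_2 = 4, c_3 = -4. Radius r = 1.
Part (a). Triangle bound: M_tri(r) = Σ_k |c_k| r^k
  = |-4|·1^0 + |-2|·1^1 + |4|·1^2 + |-4|·1^3
  = 4 + 2 + 4 + 4 = 14.
This bounds M(r) := max_{|z|=r} |p(z)| from above; equality holds iff all terms c_k z^k can be made to align in phase at a single z on |z|=r.
Part (b). At z = 1 (real, on the circle |z| = r):
  p(1) = (-4)·1^0 + (-2)·1^1 + (4)·1^2 + (-4)·1^3 = -6.
  |p(1)| = 6.
Check: |p(1)| = 6 ≤ 14 = M_tri(1). ✓ Equality does not hold at z = 1 (the coefficients have mixed signs, so the terms do not all align in phase there).

M_tri(1) = 14; |p(1)| = 6; equality at z=1: no.


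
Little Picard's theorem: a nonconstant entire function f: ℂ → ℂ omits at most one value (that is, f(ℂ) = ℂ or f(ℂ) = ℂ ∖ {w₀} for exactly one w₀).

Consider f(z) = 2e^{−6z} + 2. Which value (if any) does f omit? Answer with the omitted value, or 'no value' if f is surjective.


Little Picard bounds the complement of f(ℂ) to at most one point.
e^{−6z} is never zero on ℂ, so 2·e^{−6z} takes every value in ℂ ∖ {0}. Adding 2 shifts the range to ℂ ∖ {2}. Thus f omits exactly the value 2.

Omitted value: 2.


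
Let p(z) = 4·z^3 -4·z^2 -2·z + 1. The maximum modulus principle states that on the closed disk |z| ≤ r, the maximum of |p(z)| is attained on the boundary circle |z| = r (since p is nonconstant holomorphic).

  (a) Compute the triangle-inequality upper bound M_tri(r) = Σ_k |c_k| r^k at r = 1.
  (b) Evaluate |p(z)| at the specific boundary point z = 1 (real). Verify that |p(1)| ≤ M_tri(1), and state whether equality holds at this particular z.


Coefficients: c_0 = 1, c_1 = -2, c_2 = -4, c_3 = 4. Radius r = 1.
Part (a). Triangle bound: M_tri(r) = Σ_k |c_k| r^k
  = |1|·1^0 + |-2|·1^1 + |-4|·1^2 + |4|·1^3
  = 1 + 2 + 4 + 4 = 11.
This bounds M(r) := max_{|z|=r} |p(z)| from above; equality holds iff all terms c_k z^k can be made to align in phase at a single z on |z|=r.
Part (b). At z = 1 (real, on the circle |z| = r):
  p(1) = (1)·1^0 + (-2)·1^1 + (-4)·1^2 + (4)·1^3 = -1.
  |p(1)| = 1.
Check: |p(1)| = 1 ≤ 11 = M_tri(1). ✓ Equality does not hold at z = 1 (the coefficients have mixed signs, so the terms do not all align in phase there).

M_tri(1) = 11; |p(1)| = 1; equality at z=1: no.


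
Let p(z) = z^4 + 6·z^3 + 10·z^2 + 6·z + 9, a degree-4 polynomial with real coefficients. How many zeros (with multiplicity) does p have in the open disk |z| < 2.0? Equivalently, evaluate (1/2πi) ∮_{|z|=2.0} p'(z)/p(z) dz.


The zeros of p are: -3, -3, (0 + 1i), (0 - 1i).
Their magnitudes are: 3, 3, 1, 1.
Zeros with |z| < R = 2.0: (0 + 1i), (0 - 1i).
Count = 2.
By the argument principle, (1/2πi) ∮_{|z|=R} p'(z)/p(z) dz equals exactly this count.

Number of zeros inside |z| < 2.0: 2.


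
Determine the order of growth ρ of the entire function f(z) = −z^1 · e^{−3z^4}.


M(r) = max_{|z|=r} |-1|·|z|^1·|e^{−3z^4}| = 1·r^1 · e^{3r^4} (the factors attain their maxima compatibly on |z|=r). Then log M(r) = log 1 + 1·log r + 3r^4, dominated by the last term, so log log M(r) ~ 4·log r. The polynomial factor -1z^1 contributes only a log r term and does not affect the order. ρ = 4.
Therefore ρ = 4.

Order ρ = 4.


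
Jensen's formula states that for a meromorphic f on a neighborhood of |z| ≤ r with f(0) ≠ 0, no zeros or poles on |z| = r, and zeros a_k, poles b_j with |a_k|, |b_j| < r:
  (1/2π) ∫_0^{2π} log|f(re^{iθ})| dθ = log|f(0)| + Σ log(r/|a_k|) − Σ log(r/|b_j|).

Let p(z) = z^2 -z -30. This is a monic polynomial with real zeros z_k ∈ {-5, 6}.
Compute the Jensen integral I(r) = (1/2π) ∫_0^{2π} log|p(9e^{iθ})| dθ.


Zeros: -5, 6; r = 9.
Inside |z| < r: -5, 6. Outside (|z| ≥ r): ∅.
p(0) = -30, so log|p(0)| = log(30) = 3.4012.
Apply Jensen: I(r) = log|p(0)| + Σ_k log(r/|z_k|), summed over zeros inside |z| < r.
  log(r/|z_k|) for z_k = -5: log(9/5) = 0.5878
  log(r/|z_k|) for z_k = 6: log(9/6) = 0.4055
Sum over inside zeros: 0.9933.
I(r) = log|p(0)| + (inside sum) = 3.4012 + 0.9933 = 4.3944.
Closed form (all zeros inside, monic): I(r) = n·log(r) = 2·log(9) = 4.3944. ✓

I(r) ≈ 4.3944.


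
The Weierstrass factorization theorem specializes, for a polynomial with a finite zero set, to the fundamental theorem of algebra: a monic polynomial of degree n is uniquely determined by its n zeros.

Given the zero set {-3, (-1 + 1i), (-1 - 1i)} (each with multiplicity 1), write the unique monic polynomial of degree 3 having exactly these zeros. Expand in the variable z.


The polynomial is p(z) = ∏_{α ∈ S} (z − α), where S = {-3, (-1 + 1i), (-1 - 1i)}.
Expanding the product yields: p(z) = z^3 + 5·z^2 + 8·z + 6.
Note conjugate pairs combine to real quadratics: (z − (-1+1i))(z − (-1−1i)) = z² + 2z + 2.
The resulting polynomial has degree 3 and real coefficients as required.

p(z) = z^3 + 5·z^2 + 8·z + 6.


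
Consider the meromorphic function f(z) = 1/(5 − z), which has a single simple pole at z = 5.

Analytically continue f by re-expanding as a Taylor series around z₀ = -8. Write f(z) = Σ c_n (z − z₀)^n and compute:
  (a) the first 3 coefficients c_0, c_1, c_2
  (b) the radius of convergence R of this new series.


Let w = z − z₀, so z = z₀ + w.
Then 5 − z = 5 − (z₀ + w) = (5 − z₀) − w = 13 − w.
f(z) = 1/(13 − w) = (1/(13)) · 1/(1 − w/(13)) = Σ_{n≥0} w^n / (13)^(n+1).
So c_n = 1/(13)^(n+1):
  c_0 = 1/(13)^1 = 1/13.
  c_1 = 1/(13)^2 = 1/169.
  c_2 = 1/(13)^3 = 1/2197.
The series is valid for |w/d| < 1, i.e. |z − z₀| < |d|.
Radius of convergence: R = |5 − z₀| = |13| = 13 (distance from z₀ to the singularity z = 5).

c_0 = 1/13, c_1 = 1/169, c_2 = 1/2197; R = 13.


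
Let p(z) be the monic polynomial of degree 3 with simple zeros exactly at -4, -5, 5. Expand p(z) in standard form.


The polynomial is p(z) = ∏_{α ∈ S} (z − α), where S = {-4, -5, 5}.
Expanding the product yields: p(z) = z^3 + 4·z^2 -25·z -100.
The resulting polynomial has degree 3 and real coefficients as required.

p(z) = z^3 + 4·z^2 -25·z -100.


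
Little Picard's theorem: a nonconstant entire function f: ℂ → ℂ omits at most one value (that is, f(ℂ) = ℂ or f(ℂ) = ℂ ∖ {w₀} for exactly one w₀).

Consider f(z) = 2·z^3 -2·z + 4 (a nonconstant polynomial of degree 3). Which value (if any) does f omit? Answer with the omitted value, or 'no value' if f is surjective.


Little Picard bounds the complement of f(ℂ) to at most one point.
For every w ∈ ℂ, the equation p(z) − w = 0 is a nonconstant polynomial in z and hence has at least one root by the fundamental theorem of algebra. So p is surjective onto ℂ, omitting no value.

Omitted value: no value.


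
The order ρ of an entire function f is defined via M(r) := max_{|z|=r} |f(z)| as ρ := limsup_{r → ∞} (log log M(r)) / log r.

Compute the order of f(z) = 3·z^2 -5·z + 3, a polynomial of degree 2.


|f(z)| ≤ Σ|c_k|·r^k = O(r^2) as r → ∞. Polynomial growth is O(e^{r^ε}) for every ε > 0 (since r^2/e^{r^ε} → 0), so ρ ≤ ε for all ε > 0, i.e. ρ = 0. Every nonconstant polynomial has order 0.
Therefore ρ = 0.

Order ρ = 0.


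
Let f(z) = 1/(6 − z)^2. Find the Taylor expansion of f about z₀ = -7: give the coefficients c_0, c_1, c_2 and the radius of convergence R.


Let w = z − z₀, so z = z₀ + w.
Then 6 − z = 6 − (z₀ + w) = (6 − z₀) − w = 13 − w.
f(z) = 1/(13 − w)^2 = (1/(13)^2) · (1 − w/(13))^{−2}.
By the binomial series (1−u)^{−2} = Σ_{n≥0} C(n+1, 1) u^n for |u|<1, with u = w/(13):
  c_n = C(n+1, 1) / (13)^(n+2).
  c_0 = 1/(13)^2 = 1/169.
  c_1 = 2/(13)^3 = 2/2197.
  c_2 = 3/(13)^4 = 3/28561.
The series is valid for |w/d| < 1, i.e. |z − z₀| < |d|.
Radius of convergence: R = |6 − z₀| = |13| = 13 (distance from z₀ to the singularity z = 6).

c_0 = 1/169, c_1 = 2/2197, c_2 = 3/28561; R = 13.


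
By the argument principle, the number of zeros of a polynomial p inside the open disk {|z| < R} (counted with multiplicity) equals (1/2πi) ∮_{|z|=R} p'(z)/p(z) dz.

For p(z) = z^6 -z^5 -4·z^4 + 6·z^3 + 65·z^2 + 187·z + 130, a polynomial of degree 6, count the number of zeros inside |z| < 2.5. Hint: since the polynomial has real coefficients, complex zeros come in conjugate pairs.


The zeros of p are: -1, (3 + 2i), (3 - 2i), (-1 + 2i), (-1 - 2i), -2.
Their magnitudes are: 1, 3.606, 3.606, 2.236, 2.236, 2.
Zeros with |z| < R = 2.5: -1, (-1 + 2i), (-1 - 2i), -2.
Count = 4.
By the argument principle, (1/2πi) ∮_{|z|=R} p'(z)/p(z) dz equals exactly this count.

Number of zeros inside |z| < 2.5: 4.


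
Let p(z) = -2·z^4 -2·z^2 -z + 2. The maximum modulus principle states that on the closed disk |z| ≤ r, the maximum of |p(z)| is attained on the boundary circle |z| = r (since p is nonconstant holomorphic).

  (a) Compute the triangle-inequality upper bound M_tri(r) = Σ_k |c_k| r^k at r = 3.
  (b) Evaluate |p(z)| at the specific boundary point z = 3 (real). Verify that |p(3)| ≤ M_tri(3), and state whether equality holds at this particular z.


Coefficients: c_0 = 2, c_1 = -1, c_2 = -2, c_3 = 0, c_4 = -2. Radius r = 3.
Part (a). Triangle bound: M_tri(r) = Σ_k |c_k| r^k
  = |2|·3^0 + |-1|·3^1 + |-2|·3^2 + |0|·3^3 + |-2|·3^4
  = 2 + 3 + 18 + 0 + 162 = 185.
This bounds M(r) := max_{|z|=r} |p(z)| from above; equality holds iff all terms c_k z^k can be made to align in phase at a single z on |z|=r.
Part (b). At z = 3 (real, on the circle |z| = r):
  p(3) = (2)·3^0 + (-1)·3^1 + (-2)·3^2 + (0)·3^3 + (-2)·3^4 = -181.
  |p(3)| = 181.
Check: |p(3)| = 181 ≤ 185 = M_tri(3). ✓ Equality does not hold at z = 3 (the coefficients have mixed signs, so the terms do not all align in phase there).

M_tri(3) = 185; |p(3)| = 181; equality at z=3: no.
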